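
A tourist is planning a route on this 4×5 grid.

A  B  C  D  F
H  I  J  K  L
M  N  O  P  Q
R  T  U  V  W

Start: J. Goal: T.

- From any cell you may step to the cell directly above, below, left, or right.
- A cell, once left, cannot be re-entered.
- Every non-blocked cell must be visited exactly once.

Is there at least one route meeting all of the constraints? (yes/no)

yes

One route that works: J → C → D → F → L → K → P → Q → W → V → U → O → N → I → B → A → H → M → R → T.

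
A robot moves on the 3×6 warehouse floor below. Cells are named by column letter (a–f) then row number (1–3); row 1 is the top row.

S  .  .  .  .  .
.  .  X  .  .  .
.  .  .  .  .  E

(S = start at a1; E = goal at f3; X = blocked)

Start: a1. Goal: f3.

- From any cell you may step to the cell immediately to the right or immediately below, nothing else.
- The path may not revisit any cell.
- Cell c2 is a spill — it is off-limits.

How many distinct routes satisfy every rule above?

9

A right/down-only route from a1 to f3 makes exactly 2 down-moves and 5 right-moves in some order.
With no other constraints that would be C(7,2) = 21 routes.
Subtract routes through each blocked cell (inclusion–exclusion for overlaps): − through c2: 12 → 9.
That gives 9 routes.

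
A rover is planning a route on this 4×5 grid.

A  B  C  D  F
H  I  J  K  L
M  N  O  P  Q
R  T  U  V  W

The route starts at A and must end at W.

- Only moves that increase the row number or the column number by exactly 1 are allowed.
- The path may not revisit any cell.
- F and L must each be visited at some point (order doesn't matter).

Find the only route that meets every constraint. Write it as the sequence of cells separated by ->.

Moves only go right or down, so the column and row indices never decrease.
Route from A: 4× right (reaching F), 3× down (reaching W) — 7 moves in all.
Check: all required cells visited.

A -> B -> C -> D -> F -> L -> Q -> W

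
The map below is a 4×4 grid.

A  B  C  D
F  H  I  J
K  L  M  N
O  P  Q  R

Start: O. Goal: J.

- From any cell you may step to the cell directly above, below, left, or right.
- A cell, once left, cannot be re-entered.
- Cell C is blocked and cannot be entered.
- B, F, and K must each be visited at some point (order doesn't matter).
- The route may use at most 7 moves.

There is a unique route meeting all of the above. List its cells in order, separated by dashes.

O - K - F - A - B - H - I - J

Any route must reach B, F, and K and still end at J within 7 moves, so the order of the required stops is forced.
Route from O: 3× up (reaching A), right to B, down to H, 2× right (reaching J) — 7 moves in all.
Check: all required cells visited; 7 ≤ 7 moves.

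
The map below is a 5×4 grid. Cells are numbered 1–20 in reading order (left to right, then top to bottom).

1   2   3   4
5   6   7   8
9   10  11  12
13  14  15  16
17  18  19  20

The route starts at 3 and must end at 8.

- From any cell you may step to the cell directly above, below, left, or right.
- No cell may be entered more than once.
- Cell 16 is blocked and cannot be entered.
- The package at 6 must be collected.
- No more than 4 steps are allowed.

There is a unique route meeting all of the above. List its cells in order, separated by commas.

3, 2, 6, 7, 8

The 4-move cap with required stops at 6 leaves no slack for detours.
Route from 3: left to 2, down to 6, 2× right (reaching 8) — 4 moves in all.
Check: all required cells visited; 4 ≤ 4 moves.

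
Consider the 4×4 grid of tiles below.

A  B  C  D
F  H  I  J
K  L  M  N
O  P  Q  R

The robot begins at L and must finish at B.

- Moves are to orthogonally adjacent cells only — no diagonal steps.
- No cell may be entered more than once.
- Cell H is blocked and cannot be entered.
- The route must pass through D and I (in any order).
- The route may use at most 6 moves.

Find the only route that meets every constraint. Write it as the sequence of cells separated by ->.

L -> M -> I -> J -> D -> C -> B

The budget equals the shortest possible length, so every move has to be on a shortest route through the required cells.
Route from L: right 1 to M, up 1 to I, right 1 to J, up 1 to D, left 2 to B — 6 moves in all.
Check: all required cells visited; 6 ≤ 6 moves.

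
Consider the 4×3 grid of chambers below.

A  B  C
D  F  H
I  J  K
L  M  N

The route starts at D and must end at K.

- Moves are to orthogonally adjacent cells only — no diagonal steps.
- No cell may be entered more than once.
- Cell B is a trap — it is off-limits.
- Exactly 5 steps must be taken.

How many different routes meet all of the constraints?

5

Need simple routes of exactly 5 moves from D to K (Manhattan distance 3, so 1 moves are spent on a detour and 1 undoing it).
Enumerating: D I L M J K | D I L M N K | D I J F H K | D I J M N K | D F J M N K.
That gives 5 routes.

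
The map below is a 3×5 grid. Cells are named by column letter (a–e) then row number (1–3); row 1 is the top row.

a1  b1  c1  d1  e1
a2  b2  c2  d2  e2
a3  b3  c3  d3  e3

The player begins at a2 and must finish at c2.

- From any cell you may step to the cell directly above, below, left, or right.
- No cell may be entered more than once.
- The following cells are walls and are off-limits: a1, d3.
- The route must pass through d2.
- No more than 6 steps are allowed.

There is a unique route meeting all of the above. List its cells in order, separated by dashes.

a2 - b2 - b1 - c1 - d1 - d2 - c2

The budget equals the shortest possible length, so every move has to be on a shortest route through the required cells.
Route from a2: right to b2, up to b1, 2× right (reaching d1), down to d2, left to c2 — 6 moves in all.
Check: all required cells visited; 6 ≤ 6 moves.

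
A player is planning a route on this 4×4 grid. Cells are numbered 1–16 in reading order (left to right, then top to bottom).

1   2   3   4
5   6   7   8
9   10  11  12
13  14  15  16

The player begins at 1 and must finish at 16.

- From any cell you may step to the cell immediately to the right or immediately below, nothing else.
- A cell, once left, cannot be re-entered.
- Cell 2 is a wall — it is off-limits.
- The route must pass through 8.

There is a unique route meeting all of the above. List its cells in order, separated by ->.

1 -> 5 -> 6 -> 7 -> 8 -> 12 -> 16

Moves only go right or down, so the column and row indices never decrease.
Route from 1: down 1 to 5, right 3 to 8, down 2 to 16 — 6 moves in all.
Check: all required cells visited.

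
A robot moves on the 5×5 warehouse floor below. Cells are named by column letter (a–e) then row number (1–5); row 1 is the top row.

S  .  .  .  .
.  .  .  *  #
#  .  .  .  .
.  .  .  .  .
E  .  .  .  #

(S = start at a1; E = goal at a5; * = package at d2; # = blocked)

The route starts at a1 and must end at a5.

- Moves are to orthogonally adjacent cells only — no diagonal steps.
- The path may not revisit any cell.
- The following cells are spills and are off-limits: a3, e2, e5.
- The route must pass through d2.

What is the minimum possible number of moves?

Any route passes through d2 somewhere between a1 and a5. Summing Manhattan distances along the two legs (a1 → d2 → a5) gives a lower bound of 4 + 6 = 10 moves.
A route of 10 moves achieves this: a1 → a2 → b2 → c2 → d2 → d3 → d4 → d5 → c5 → b5 → a5.
Since 10 matches the lower bound, it is optimal.

10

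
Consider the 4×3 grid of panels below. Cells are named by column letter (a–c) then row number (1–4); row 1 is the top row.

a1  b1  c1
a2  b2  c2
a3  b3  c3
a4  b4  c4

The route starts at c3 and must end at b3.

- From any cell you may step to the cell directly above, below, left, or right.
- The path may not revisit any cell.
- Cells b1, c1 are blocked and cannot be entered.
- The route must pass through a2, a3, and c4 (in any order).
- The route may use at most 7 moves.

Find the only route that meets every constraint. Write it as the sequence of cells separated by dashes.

The budget equals the shortest possible length, so every move has to be on a shortest route through the required cells.
Route from c3: down to c4, 2× left (reaching a4), 2× up (reaching a2), right to b2, down to b3 — 7 moves in all.
Check: all required cells visited; 7 ≤ 7 moves.

c3 - c4 - b4 - a4 - a3 - a2 - b2 - b3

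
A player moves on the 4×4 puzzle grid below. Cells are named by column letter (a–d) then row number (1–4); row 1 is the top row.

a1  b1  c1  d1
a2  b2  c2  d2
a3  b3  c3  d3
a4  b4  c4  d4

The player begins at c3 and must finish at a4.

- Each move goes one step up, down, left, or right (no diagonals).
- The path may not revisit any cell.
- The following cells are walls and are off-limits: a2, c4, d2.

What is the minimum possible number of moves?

3

The Manhattan distance from c3 to a4 is |3−4| + |3−1| = 3, so at least 3 moves are needed.
A route of 3 moves achieves this: c3 → b3 → b4 → a4.
Since 3 matches the lower bound, it is optimal.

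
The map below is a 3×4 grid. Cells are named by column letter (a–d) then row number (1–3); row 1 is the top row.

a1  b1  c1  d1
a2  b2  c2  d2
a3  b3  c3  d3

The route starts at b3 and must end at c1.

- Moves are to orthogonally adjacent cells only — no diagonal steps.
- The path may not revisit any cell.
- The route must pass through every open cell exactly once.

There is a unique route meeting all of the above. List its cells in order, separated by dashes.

b3 - a3 - a2 - a1 - b1 - b2 - c2 - c3 - d3 - d2 - d1 - c1

Need to visit all 12 open cells exactly once, starting at b3 and ending at c1.
Cell a1 has only two open neighbours (a2 and b1), so the path must pass straight through it: one of those is the cell it's entered from and the other is where it exits.
Route from b3: left to a3, 2× up (reaching a1), right to b1, down to b2, right to c2, down to c3, right to d3, 2× up (reaching d1), left to c1 — 11 moves in all.
Check: all 12 open cells covered.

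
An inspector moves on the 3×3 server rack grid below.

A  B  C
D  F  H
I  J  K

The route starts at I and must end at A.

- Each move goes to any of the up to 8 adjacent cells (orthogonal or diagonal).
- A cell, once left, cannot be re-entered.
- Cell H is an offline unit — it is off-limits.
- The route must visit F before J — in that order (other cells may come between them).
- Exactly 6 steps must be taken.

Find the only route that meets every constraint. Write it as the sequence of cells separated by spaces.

The waypoints must appear in the order F, J, with no cell reused.
Route from I: up-right to F, down-right to K, left to J, up-left to D, up-right to B, left to A — 6 moves in all.
Check: order respected (F at step 1, J at step 3); 6 moves as required.

I F K J D B A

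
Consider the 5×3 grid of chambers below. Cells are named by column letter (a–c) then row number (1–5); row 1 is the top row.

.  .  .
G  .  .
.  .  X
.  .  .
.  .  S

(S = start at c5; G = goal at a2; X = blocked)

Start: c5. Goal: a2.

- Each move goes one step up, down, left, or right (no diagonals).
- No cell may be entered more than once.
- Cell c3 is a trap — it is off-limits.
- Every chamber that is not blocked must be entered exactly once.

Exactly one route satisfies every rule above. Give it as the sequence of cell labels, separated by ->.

c5 -> c4 -> b4 -> b5 -> a5 -> a4 -> a3 -> b3 -> b2 -> c2 -> c1 -> b1 -> a1 -> a2

Need to visit all 14 open cells exactly once, starting at c5 and ending at a2.
Cell c4 has only two open neighbours (c5 and b4), so the path must pass straight through it: one of those is the cell it's entered from and the other is where it exits.
Route from c5: up to c4, left to b4, down to b5, left to a5, 2× up (reaching a3), right to b3, up to b2, right to c2, up to c1, 2× left (reaching a1), down to a2 — 13 moves in all.
Check: all 14 open cells covered.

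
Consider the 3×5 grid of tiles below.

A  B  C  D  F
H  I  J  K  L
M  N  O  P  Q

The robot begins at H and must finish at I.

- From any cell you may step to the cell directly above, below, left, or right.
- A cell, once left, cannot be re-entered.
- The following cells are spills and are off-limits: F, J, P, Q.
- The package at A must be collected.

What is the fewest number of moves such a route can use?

3

Any route passes through A somewhere between H and I. Summing Manhattan distances along the two legs (H → A → I) gives a lower bound of 1 + 2 = 3 moves.
A route of 3 moves achieves this: H → A → B → I.
Since 3 matches the lower bound, it is optimal.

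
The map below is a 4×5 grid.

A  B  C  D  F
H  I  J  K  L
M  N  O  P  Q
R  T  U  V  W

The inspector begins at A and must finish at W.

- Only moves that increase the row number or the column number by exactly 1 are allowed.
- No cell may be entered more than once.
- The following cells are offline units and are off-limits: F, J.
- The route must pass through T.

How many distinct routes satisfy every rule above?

4

A right/down-only route from A to W makes exactly 3 down-moves and 4 right-moves in some order.
With no other constraints that would be C(7,3) = 35 routes.
Split at T and multiply the segment counts (each segment already excludes blocked cells): A→T: 4; T→W: 1; product = 4.
That gives 4 routes.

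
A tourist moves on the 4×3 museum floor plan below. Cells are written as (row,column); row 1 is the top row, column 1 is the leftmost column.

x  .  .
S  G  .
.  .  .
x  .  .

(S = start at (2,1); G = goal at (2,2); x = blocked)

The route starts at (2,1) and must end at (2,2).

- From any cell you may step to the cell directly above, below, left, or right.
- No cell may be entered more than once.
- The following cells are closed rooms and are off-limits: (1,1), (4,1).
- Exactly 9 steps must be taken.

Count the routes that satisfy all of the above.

Need simple routes of exactly 9 moves from (2,1) to (2,2) (Manhattan distance 1, so 4 moves are spent on a detour and 4 undoing it).
Enumerating: (2,1) (3,1) (3,2) (4,2) (4,3) (3,3) (2,3) (1,3) (1,2) (2,2).
That gives 1 route.

1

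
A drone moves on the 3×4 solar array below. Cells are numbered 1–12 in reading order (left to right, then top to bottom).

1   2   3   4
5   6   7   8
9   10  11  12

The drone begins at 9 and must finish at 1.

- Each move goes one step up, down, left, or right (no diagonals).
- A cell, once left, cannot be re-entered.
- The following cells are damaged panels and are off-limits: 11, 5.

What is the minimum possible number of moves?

4

The Manhattan distance from 9 to 1 is |3−1| + |1−1| = 2, so at least 2 moves are needed.
That bound ignores the blocked cells. Measuring each leg by the fewest moves that actually steer around them (9→1: 4) raises the lower bound to 4.
A route of 4 moves exists: 9 → 10 → 6 → 2 → 1.
Since 4 matches that lower bound, it is optimal.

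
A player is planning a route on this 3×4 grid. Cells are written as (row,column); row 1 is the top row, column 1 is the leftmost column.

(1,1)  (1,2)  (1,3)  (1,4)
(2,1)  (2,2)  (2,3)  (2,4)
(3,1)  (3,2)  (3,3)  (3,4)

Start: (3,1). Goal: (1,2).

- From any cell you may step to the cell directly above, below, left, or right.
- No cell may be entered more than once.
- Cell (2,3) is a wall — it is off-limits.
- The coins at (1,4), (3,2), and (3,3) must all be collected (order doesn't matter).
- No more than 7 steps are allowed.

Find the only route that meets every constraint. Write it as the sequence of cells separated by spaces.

(3,1) (3,2) (3,3) (3,4) (2,4) (1,4) (1,3) (1,2)

The 7-move cap with required stops at (1,4), (3,2), (3,3) leaves no slack for detours.
Route from (3,1): 3× right (reaching (3,4)), 2× up (reaching (1,4)), 2× left (reaching (1,2)) — 7 moves in all.
Check: all required cells visited; 7 ≤ 7 moves.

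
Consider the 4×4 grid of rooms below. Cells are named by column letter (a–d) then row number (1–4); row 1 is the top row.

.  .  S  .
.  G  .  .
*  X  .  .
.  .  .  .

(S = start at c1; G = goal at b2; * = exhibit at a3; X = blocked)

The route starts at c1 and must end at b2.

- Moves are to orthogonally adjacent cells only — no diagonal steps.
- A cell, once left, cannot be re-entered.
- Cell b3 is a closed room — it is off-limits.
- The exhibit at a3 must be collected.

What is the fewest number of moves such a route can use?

Any route passes through a3 somewhere between c1 and b2. Summing Manhattan distances along the two legs (c1 → a3 → b2) gives a lower bound of 4 + 2 = 6 moves.
The shortest route satisfying every rule uses 8 moves: c1 → c2 → c3 → c4 → b4 → a4 → a3 → a2 → b2.
The bound of 6 isn't tight here; checking systematically, no route of length 6 through 7 satisfies every constraint, so 8 is the minimum.

8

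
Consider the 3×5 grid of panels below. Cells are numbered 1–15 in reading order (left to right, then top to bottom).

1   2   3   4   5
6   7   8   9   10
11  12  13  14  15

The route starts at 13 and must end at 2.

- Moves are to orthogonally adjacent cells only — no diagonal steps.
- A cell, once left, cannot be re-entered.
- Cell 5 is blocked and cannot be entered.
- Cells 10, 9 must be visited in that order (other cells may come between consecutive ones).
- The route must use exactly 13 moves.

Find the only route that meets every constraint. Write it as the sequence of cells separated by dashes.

The waypoints must appear in the order 10, 9, with no cell reused.
Route from 13: right 2 to 15, up 1 to 10, left 1 to 9, up 1 to 4, left 1 to 3, down 1 to 8, left 1 to 7, down 1 to 12, left 1 to 11, up 2 to 1, right 1 to 2 — 13 moves in all.
Check: order respected (10 at step 3, 9 at step 4); 13 moves as required.

13 - 14 - 15 - 10 - 9 - 4 - 3 - 8 - 7 - 12 - 11 - 6 - 1 - 2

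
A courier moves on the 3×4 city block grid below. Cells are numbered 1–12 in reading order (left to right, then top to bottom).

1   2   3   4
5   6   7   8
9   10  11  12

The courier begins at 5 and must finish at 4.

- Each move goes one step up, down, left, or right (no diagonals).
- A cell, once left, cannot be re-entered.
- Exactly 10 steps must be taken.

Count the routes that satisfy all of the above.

Need simple routes of exactly 10 moves from 5 to 4 (Manhattan distance 4, so 3 moves are spent on a detour and 3 undoing it).
Enumerating: 5 1 2 6 10 11 12 8 7 3 4 | 5 1 2 3 7 6 10 11 12 8 4 | 5 9 10 6 2 3 7 11 12 8 4 | 5 9 10 11 12 8 7 6 2 3 4.
That gives 4 routes.

4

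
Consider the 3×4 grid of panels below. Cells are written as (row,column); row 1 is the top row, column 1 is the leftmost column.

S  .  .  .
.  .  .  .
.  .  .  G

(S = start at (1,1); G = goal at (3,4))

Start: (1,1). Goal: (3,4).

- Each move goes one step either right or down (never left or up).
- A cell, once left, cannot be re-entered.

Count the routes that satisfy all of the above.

A right/down-only route from (1,1) to (3,4) makes exactly 2 down-moves and 3 right-moves in some order.
With no other constraints that would be C(5,2) = 10 routes.
That gives 10 routes.

10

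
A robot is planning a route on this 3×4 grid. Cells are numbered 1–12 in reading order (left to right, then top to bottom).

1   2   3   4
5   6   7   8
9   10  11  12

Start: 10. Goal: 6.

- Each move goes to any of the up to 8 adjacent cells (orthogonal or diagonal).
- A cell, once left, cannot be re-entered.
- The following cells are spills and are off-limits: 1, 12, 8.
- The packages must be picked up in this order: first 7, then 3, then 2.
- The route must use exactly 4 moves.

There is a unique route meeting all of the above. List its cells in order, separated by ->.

The waypoints must appear in the order 7, 3, 2, with no cell reused.
Route from 10: up-right to 7, up to 3, left to 2, down to 6 — 4 moves in all.
Check: order respected (7 at step 1, 3 at step 2, 2 at step 3); 4 moves as required.

10 -> 7 -> 3 -> 2 -> 6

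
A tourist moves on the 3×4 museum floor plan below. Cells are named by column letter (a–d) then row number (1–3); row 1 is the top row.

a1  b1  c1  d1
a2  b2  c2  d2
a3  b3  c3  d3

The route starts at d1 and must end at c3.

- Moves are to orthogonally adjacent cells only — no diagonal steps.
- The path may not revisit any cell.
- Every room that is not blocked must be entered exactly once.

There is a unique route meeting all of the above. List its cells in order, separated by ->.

d1 -> c1 -> b1 -> a1 -> a2 -> a3 -> b3 -> b2 -> c2 -> d2 -> d3 -> c3

Need to visit all 12 open cells exactly once, starting at d1 and ending at c3.
Cell a1 has only two open neighbours (a2 and b1), so the path must pass straight through it: one of those is the cell it's entered from and the other is where it exits.
Route from d1: 3× left (reaching a1), 2× down (reaching a3), right to b3, up to b2, 2× right (reaching d2), down to d3, left to c3 — 11 moves in all.
Check: all 12 open cells covered.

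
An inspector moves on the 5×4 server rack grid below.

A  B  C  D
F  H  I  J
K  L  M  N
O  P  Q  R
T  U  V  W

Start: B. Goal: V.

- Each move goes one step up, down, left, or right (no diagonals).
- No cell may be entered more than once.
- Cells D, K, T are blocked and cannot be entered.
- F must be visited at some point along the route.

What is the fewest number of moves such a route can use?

Any route passes through F somewhere between B and V. Summing Manhattan distances along the two legs (B → F → V) gives a lower bound of 2 + 5 = 7 moves.
A route of 7 moves achieves this: B → A → F → H → L → P → U → V.
Since 7 matches the lower bound, it is optimal.

7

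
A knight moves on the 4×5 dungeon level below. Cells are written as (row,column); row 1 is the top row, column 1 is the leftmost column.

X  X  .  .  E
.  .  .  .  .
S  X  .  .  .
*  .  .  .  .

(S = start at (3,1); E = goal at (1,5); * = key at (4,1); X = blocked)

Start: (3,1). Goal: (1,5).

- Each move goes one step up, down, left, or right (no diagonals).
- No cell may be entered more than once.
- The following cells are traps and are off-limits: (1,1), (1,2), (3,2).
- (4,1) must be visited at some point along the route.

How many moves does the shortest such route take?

8

Any route passes through (4,1) somewhere between (3,1) and (1,5). Summing Manhattan distances along the two legs ((3,1) → (4,1) → (1,5)) gives a lower bound of 1 + 7 = 8 moves.
A route of 8 moves achieves this: (3,1) → (4,1) → (4,2) → (4,3) → (3,3) → (2,3) → (1,3) → (1,4) → (1,5).
Since 8 matches the lower bound, it is optimal.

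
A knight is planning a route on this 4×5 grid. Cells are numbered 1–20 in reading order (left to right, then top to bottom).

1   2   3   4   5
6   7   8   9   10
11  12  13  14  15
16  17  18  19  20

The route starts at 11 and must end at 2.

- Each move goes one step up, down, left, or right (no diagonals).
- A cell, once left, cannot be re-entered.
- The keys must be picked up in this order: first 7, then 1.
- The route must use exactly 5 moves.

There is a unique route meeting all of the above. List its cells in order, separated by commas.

11, 12, 7, 6, 1, 2

The waypoints must appear in the order 7, 1, with no cell reused.
Route from 11: right to 12, up to 7, left to 6, up to 1, right to 2 — 5 moves in all.
Check: order respected (7 at step 2, 1 at step 4); 5 moves as required.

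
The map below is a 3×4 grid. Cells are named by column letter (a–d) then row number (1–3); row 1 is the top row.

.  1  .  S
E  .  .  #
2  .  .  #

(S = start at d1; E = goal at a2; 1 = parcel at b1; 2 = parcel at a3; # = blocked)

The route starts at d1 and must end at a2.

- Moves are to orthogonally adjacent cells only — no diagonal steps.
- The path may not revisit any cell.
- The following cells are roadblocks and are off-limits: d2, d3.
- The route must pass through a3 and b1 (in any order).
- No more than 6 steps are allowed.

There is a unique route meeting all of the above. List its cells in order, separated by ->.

d1 -> c1 -> b1 -> b2 -> b3 -> a3 -> a2

Any route must reach a3 and b1 and still end at a2 within 6 moves, so the order of the required stops is forced.
Route from d1: left 2 to b1, down 2 to b3, left 1 to a3, up 1 to a2 — 6 moves in all.
Check: all required cells visited; 6 ≤ 6 moves.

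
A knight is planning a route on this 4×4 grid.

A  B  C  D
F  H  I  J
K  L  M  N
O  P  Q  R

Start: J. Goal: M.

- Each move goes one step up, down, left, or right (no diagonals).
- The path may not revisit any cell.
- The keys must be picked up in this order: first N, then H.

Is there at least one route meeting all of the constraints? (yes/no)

One route that works: J → N → R → Q → P → L → H → I → M.

yes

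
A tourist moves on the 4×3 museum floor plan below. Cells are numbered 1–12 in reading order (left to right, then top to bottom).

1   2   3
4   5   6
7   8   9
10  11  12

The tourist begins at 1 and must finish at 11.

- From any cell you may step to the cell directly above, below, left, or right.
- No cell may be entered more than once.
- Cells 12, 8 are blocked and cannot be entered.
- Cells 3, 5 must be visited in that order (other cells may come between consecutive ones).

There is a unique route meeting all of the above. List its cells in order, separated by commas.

The waypoints must appear in the order 3, 5, with no cell reused.
Route from 1: right 2 to 3, down 1 to 6, left 2 to 4, down 2 to 10, right 1 to 11 — 8 moves in all.
Check: order respected (3 at step 2, 5 at step 4).

1, 2, 3, 6, 5, 4, 7, 10, 11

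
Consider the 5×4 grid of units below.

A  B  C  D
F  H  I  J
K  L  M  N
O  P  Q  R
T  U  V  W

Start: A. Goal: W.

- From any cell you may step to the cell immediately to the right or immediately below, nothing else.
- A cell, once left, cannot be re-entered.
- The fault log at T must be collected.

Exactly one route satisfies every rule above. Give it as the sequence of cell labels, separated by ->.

A -> F -> K -> O -> T -> U -> V -> W

Moves only go right or down, so the column and row indices never decrease.
Route from A: down 4 to T, right 3 to W — 7 moves in all.
Check: all required cells visited.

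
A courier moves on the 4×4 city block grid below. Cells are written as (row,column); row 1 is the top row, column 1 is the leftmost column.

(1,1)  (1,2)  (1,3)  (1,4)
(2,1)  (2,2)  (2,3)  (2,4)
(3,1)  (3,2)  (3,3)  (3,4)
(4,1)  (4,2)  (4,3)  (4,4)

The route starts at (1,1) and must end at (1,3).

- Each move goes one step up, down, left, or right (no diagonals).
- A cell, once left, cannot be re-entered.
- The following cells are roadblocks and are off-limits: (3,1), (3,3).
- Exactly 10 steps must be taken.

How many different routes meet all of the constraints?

Need simple routes of exactly 10 moves from (1,1) to (1,3) (Manhattan distance 2, so 4 moves are spent on a detour and 4 undoing it).
Enumerating: (1,1) (2,1) (2,2) (3,2) (4,2) (4,3) (4,4) (3,4) (2,4) (1,4) (1,3) | (1,1) (2,1) (2,2) (3,2) (4,2) (4,3) (4,4) (3,4) (2,4) (2,3) (1,3) | (1,1) (1,2) (2,2) (3,2) (4,2) (4,3) (4,4) (3,4) (2,4) (1,4) (1,3) | (1,1) (1,2) (2,2) (3,2) (4,2) (4,3) (4,4) (3,4) (2,4) (2,3) (1,3).
That gives 4 routes.

4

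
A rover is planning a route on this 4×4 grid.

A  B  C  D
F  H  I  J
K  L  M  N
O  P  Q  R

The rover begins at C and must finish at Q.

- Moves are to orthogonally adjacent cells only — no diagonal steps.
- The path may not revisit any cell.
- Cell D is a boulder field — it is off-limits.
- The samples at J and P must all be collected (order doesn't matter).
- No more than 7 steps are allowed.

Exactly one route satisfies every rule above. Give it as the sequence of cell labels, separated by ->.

C -> I -> J -> N -> M -> L -> P -> Q

Any route must reach J and P and still end at Q within 7 moves, so the order of the required stops is forced.
Route from C: down to I, right to J, down to N, 2× left (reaching L), down to P, right to Q — 7 moves in all.
Check: all required cells visited; 7 ≤ 7 moves.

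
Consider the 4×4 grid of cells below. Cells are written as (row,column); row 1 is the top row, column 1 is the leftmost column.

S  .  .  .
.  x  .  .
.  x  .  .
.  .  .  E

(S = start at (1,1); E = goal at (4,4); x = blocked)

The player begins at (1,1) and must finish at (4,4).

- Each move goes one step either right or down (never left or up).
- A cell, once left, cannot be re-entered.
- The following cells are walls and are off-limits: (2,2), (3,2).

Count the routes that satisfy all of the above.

5

A right/down-only route from (1,1) to (4,4) makes exactly 3 down-moves and 3 right-moves in some order.
With no other constraints that would be C(6,3) = 20 routes.
Subtract routes through each blocked cell (inclusion–exclusion for overlaps): − through (2,2): 12 − through (3,2): 9 + through (2,2)&(3,2): 6 → 5.
That gives 5 routes.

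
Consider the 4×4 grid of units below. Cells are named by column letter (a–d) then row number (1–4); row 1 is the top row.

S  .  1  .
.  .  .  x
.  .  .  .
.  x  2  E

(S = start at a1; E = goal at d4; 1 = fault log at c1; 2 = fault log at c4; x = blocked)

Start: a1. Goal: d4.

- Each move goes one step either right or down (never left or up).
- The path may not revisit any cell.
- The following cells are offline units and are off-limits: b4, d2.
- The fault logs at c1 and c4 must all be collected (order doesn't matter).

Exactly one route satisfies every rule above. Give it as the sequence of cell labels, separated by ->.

a1 -> b1 -> c1 -> c2 -> c3 -> c4 -> d4

Moves only go right or down, so the column and row indices never decrease.
Route from a1: right 2 to c1, down 3 to c4, right 1 to d4 — 6 moves in all.
Check: all required cells visited.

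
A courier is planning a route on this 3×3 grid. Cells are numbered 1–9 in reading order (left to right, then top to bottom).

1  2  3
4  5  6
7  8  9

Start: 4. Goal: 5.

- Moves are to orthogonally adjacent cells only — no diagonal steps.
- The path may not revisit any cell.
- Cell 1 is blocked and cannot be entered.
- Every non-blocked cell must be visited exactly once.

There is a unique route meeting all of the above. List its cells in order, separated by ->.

Need to visit all 8 open cells exactly once, starting at 4 and ending at 5.
Route from 4: down to 7, 2× right (reaching 9), 2× up (reaching 3), left to 2, down to 5 — 7 moves in all.
Check: all 8 open cells covered.

4 -> 7 -> 8 -> 9 -> 6 -> 3 -> 2 -> 5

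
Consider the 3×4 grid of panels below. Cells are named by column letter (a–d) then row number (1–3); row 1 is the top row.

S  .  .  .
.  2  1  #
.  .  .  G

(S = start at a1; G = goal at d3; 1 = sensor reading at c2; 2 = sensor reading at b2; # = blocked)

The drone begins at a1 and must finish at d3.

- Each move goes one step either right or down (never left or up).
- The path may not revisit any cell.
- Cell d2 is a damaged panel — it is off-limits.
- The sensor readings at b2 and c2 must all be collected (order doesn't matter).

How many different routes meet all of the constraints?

2

A right/down-only route from a1 to d3 makes exactly 2 down-moves and 3 right-moves in some order.
With no other constraints that would be C(5,2) = 10 routes.
A monotone route can only reach the required cells in the order b2, c2, so split there and multiply the segment counts (each segment already excludes blocked cells): a1→b2: 2; b2→c2: 1; c2→d3: 1; product = 2.
That gives 2 routes.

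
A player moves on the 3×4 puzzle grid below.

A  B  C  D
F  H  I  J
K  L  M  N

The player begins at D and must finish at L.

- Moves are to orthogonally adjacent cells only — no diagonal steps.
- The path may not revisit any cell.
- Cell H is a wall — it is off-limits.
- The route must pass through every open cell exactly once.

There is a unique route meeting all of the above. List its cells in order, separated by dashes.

D - J - N - M - I - C - B - A - F - K - L

Need to visit all 11 open cells exactly once, starting at D and ending at L.
Route from D: 2× down (reaching N), left to M, 2× up (reaching C), 2× left (reaching A), 2× down (reaching K), right to L — 10 moves in all.
Check: all 11 open cells covered.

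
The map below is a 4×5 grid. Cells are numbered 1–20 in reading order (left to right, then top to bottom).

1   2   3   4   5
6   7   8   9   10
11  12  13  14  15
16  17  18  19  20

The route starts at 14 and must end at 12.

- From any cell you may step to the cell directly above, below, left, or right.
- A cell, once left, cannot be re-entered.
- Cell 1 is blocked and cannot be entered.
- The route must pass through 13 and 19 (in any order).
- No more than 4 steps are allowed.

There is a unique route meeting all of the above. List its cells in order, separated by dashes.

14 - 19 - 18 - 13 - 12

Any route must reach 13 and 19 and still end at 12 within 4 moves, so the order of the required stops is forced.
Route from 14: down to 19, left to 18, up to 13, left to 12 — 4 moves in all.
Check: all required cells visited; 4 ≤ 4 moves.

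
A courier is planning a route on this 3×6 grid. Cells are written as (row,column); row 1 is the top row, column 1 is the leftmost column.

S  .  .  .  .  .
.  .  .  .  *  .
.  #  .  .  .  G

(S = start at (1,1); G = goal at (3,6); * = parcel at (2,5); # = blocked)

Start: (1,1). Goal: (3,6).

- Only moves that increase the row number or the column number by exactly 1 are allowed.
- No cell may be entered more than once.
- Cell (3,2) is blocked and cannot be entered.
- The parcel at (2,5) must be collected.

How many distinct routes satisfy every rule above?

A right/down-only route from (1,1) to (3,6) makes exactly 2 down-moves and 5 right-moves in some order.
With no other constraints that would be C(7,2) = 21 routes.
Split at (2,5) and multiply the segment counts (each segment already excludes blocked cells): (1,1)→(2,5): 5; (2,5)→(3,6): 2; product = 10.
That gives 10 routes.

10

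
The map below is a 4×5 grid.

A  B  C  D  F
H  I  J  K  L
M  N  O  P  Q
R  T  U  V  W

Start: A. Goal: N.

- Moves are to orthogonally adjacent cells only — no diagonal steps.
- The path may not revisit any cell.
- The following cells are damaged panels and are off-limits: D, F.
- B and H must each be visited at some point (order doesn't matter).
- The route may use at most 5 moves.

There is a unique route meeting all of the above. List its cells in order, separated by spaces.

The budget equals the shortest possible length, so every move has to be on a shortest route through the required cells.
Route from A: right 1 to B, down 1 to I, left 1 to H, down 1 to M, right 1 to N — 5 moves in all.
Check: all required cells visited; 5 ≤ 5 moves.

A B I H M N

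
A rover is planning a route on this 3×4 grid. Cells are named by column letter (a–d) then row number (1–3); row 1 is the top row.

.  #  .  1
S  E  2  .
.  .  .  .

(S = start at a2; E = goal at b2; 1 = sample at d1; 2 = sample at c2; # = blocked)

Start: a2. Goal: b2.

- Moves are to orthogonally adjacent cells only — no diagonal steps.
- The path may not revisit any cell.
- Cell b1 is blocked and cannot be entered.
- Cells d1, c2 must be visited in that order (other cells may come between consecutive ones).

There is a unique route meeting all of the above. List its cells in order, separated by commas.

The waypoints must appear in the order d1, c2, with no cell reused.
Route from a2: down 1 to a3, right 3 to d3, up 2 to d1, left 1 to c1, down 1 to c2, left 1 to b2 — 9 moves in all.
Check: order respected (1 at step 6, 2 at step 8).

a2, a3, b3, c3, d3, d2, d1, c1, c2, b2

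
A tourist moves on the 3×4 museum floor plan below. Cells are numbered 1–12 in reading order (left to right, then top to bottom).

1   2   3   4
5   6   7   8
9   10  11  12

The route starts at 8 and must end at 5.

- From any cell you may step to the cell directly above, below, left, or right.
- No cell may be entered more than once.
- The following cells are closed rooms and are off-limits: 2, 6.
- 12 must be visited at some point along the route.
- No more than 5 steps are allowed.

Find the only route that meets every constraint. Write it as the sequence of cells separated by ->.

8 -> 12 -> 11 -> 10 -> 9 -> 5

The budget equals the shortest possible length, so every move has to be on a shortest route through the required cells.
Route from 8: down to 12, 3× left (reaching 9), up to 5 — 5 moves in all.
Check: all required cells visited; 5 ≤ 5 moves.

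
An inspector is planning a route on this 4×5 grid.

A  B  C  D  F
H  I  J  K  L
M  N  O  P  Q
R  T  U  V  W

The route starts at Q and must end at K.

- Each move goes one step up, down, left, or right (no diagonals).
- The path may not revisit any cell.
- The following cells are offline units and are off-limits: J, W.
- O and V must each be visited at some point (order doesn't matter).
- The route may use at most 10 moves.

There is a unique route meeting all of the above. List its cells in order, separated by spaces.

Q P V U O N I B C D K

The budget equals the shortest possible length, so every move has to be on a shortest route through the required cells.
Route from Q: left 1 to P, down 1 to V, left 1 to U, up 1 to O, left 1 to N, up 2 to B, right 2 to D, down 1 to K — 10 moves in all.
Check: all required cells visited; 10 ≤ 10 moves.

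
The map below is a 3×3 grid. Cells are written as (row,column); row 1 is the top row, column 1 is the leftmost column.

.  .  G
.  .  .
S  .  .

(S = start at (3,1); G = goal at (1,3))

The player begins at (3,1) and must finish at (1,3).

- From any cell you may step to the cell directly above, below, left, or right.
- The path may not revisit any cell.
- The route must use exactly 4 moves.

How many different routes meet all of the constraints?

Need simple routes of exactly 4 moves from (3,1) to (1,3) (Manhattan distance 4, so 0 moves are spent on a detour and 0 undoing it).
Enumerating: (3,1) (2,1) (1,1) (1,2) (1,3) | (3,1) (2,1) (2,2) (1,2) (1,3) | (3,1) (2,1) (2,2) (2,3) (1,3) | (3,1) (3,2) (2,2) (1,2) (1,3) | (3,1) (3,2) (2,2) (2,3) (1,3) | (3,1) (3,2) (3,3) (2,3) (1,3).
That gives 6 routes.

6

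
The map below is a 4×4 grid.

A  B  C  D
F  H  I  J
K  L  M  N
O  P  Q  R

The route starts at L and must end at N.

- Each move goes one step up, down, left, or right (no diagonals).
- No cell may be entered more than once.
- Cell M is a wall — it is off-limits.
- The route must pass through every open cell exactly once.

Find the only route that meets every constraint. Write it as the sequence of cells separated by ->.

Need to visit all 15 open cells exactly once, starting at L and ending at N.
Cell R has only two open neighbours (N and Q), so the path must pass straight through it: one of those is the cell it's entered from and the other is where it exits.
Route from L: up to H, 2× right (reaching J), up to D, 3× left (reaching A), 3× down (reaching O), 3× right (reaching R), up to N — 14 moves in all.
Check: all 15 open cells covered.

L -> H -> I -> J -> D -> C -> B -> A -> F -> K -> O -> P -> Q -> R -> N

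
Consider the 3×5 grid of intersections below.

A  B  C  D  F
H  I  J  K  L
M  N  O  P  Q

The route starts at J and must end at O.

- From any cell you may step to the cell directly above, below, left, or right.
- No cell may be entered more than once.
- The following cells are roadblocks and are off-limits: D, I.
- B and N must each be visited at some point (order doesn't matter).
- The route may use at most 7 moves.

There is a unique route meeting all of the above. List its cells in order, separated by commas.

J, C, B, A, H, M, N, O

Any route must reach B and N and still end at O within 7 moves, so the order of the required stops is forced.
Route from J: up to C, 2× left (reaching A), 2× down (reaching M), 2× right (reaching O) — 7 moves in all.
Check: all required cells visited; 7 ≤ 7 moves.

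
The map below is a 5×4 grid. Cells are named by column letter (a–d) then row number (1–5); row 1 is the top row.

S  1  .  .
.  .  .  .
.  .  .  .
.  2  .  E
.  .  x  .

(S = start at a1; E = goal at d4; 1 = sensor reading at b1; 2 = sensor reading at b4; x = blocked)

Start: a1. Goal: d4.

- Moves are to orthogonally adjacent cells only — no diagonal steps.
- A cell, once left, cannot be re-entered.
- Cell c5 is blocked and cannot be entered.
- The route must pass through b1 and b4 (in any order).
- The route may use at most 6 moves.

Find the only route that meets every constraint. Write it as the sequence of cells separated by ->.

The budget equals the shortest possible length, so every move has to be on a shortest route through the required cells.
Route from a1: right to b1, 3× down (reaching b4), 2× right (reaching d4) — 6 moves in all.
Check: all required cells visited; 6 ≤ 6 moves.

a1 -> b1 -> b2 -> b3 -> b4 -> c4 -> d4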